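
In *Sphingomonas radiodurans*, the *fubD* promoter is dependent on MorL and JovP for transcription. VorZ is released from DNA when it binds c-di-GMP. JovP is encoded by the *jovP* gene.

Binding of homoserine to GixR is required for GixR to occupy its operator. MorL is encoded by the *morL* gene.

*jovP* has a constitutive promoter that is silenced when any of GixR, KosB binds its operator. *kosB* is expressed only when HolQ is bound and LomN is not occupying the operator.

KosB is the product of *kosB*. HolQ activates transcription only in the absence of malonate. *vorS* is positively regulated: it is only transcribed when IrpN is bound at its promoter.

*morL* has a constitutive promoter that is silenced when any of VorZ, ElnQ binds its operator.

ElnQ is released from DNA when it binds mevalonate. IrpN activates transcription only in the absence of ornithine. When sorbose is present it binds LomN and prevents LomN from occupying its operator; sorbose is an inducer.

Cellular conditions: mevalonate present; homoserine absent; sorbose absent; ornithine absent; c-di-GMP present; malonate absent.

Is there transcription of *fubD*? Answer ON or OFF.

c-di-GMP is present, so VorZ is inactive.
Mevalonate is present, so ElnQ is inactive.
With no repressor bound, *morL* is transcribed.
So MorL is produced and active.
Homoserine is absent, so GixR is inactive.
Sorbose is absent, so LomN is active.
Malonate is absent, so HolQ is active.
With repressor LomN bound, *kosB* is not transcribed.
So KosB is not produced.
With no repressor bound, *jovP* is transcribed.
So JovP is produced and active.
No repressor is bound and MorL and JovP are active, so *fubD* is transcribed.

ON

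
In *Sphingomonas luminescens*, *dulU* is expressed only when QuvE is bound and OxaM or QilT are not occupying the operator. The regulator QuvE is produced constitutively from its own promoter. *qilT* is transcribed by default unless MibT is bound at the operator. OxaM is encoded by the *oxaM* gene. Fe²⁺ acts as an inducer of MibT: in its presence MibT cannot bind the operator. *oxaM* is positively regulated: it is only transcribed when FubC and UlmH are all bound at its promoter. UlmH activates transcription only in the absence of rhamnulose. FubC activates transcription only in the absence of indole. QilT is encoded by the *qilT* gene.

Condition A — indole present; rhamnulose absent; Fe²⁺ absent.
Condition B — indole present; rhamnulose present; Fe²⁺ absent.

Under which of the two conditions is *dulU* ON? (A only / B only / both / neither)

Condition A:
Indole is present, so FubC is inactive.
Rhamnulose is absent, so UlmH is active.
Required activator FubC is absent, so *oxaM* is not transcribed.
So OxaM is not produced.
Fe²⁺ is absent, so MibT is active.
With repressor MibT bound, *qilT* is not transcribed.
So QilT is not produced.
QuvE is produced constitutively and is active.
No repressor is bound and QuvE is active, so *dulU* is transcribed.
→ *dulU* is ON in A.
Condition B:
Indole is present, so FubC is inactive.
Rhamnulose is present, so UlmH is inactive.
Required activator FubC is absent, so *oxaM* is not transcribed.
So OxaM is not produced.
Fe²⁺ is absent, so MibT is active.
With repressor MibT bound, *qilT* is not transcribed.
So QilT is not produced.
QuvE is produced constitutively and is active.
No repressor is bound and QuvE is active, so *dulU* is transcribed.
→ *dulU* is ON in B.

both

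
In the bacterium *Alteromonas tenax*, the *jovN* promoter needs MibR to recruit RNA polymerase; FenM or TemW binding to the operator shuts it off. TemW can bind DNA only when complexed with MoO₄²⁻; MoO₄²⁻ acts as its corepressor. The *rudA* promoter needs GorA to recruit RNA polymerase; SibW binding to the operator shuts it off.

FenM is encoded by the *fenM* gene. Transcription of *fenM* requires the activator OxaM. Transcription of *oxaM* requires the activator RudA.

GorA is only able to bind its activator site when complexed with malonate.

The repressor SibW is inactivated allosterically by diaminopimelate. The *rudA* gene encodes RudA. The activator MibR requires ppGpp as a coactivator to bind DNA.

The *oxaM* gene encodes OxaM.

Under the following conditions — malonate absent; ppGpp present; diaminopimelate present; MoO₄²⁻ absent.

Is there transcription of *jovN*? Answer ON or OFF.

ON

ppGpp is present, so MibR is active.
Malonate is absent, so GorA is inactive.
Diaminopimelate is present, so SibW is inactive.
Required activator GorA is absent, so *rudA* is not transcribed.
So RudA is not produced.
Required activator RudA is absent, so *oxaM* is not transcribed.
So OxaM is not produced.
Required activator OxaM is absent, so *fenM* is not transcribed.
So FenM is not produced.
MoO₄²⁻ is absent, so TemW is inactive.
No repressor is bound and MibR is active, so *jovN* is transcribed.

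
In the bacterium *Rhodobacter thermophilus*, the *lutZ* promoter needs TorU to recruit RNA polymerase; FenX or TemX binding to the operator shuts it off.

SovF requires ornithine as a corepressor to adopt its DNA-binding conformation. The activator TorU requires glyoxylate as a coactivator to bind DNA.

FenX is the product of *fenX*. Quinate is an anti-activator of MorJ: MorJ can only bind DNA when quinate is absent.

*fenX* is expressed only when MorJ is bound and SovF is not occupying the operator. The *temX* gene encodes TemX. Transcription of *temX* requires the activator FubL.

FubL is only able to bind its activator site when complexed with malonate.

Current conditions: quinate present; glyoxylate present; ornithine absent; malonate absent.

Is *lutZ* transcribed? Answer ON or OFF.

ON

Quinate is present, so MorJ is inactive.
Ornithine is absent, so SovF is inactive.
Required activator MorJ is absent, so *fenX* is not transcribed.
So FenX is not produced.
Glyoxylate is present, so TorU is active.
Malonate is absent, so FubL is inactive.
Required activator FubL is absent, so *temX* is not transcribed.
So TemX is not produced.
No repressor is bound and TorU is active, so *lutZ* is transcribed.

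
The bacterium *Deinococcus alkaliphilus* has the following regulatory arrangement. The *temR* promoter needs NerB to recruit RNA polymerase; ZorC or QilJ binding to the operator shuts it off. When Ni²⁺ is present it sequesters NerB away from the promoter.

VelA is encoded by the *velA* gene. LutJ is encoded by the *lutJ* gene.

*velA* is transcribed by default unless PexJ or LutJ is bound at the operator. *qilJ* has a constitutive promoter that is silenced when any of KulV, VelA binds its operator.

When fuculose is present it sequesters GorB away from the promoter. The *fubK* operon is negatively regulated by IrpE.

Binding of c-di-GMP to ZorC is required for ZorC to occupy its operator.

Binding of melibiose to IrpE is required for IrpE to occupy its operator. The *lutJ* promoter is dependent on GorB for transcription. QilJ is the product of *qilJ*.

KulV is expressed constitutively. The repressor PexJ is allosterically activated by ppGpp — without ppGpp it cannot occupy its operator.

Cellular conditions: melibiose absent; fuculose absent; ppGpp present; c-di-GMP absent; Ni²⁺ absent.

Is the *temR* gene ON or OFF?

ON

c-di-GMP is absent, so ZorC is inactive.
Ni²⁺ is absent, so NerB is active.
KulV is produced constitutively and is active.
ppGpp is present, so PexJ is active.
Fuculose is absent, so GorB is active.
No repressor is bound and GorB is active, so *lutJ* is transcribed.
So LutJ is produced and active.
With repressor PexJ bound, *velA* is not transcribed.
So VelA is not produced.
With repressor KulV bound, *qilJ* is not transcribed.
So QilJ is not produced.
No repressor is bound and NerB is active, so *temR* is transcribed.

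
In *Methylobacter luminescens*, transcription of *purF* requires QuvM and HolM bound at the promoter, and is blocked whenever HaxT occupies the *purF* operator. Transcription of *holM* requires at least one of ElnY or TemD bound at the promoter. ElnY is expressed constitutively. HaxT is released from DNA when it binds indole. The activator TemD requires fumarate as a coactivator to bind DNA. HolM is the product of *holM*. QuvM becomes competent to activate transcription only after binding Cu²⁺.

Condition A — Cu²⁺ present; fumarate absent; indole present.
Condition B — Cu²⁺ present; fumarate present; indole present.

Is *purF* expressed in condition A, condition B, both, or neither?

both

Condition A:
Cu²⁺ is present, so QuvM is active.
ElnY is produced constitutively and is active.
Fumarate is absent, so TemD is inactive.
Activator ElnY is present, so *holM* is transcribed.
So HolM is produced and active.
Indole is present, so HaxT is inactive.
No repressor is bound and QuvM and HolM are active, so *purF* is transcribed.
→ *purF* is ON in A.
Condition B:
Cu²⁺ is present, so QuvM is active.
ElnY is produced constitutively and is active.
Fumarate is present, so TemD is active.
Activator ElnY is present, so *holM* is transcribed.
So HolM is produced and active.
Indole is present, so HaxT is inactive.
No repressor is bound and QuvM and HolM are active, so *purF* is transcribed.
→ *purF* is ON in B.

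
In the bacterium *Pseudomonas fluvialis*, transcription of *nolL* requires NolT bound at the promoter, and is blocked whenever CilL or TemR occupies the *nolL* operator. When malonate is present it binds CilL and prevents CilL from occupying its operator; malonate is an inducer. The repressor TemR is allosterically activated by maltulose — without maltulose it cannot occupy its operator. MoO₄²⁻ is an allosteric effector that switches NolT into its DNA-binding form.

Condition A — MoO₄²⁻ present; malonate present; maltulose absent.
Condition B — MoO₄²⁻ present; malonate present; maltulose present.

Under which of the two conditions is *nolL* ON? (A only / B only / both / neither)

Condition A:
MoO₄²⁻ is present, so NolT is active.
Malonate is present, so CilL is inactive.
Maltulose is absent, so TemR is inactive.
No repressor is bound and NolT is active, so *nolL* is transcribed.
→ *nolL* is ON in A.
Condition B:
MoO₄²⁻ is present, so NolT is active.
Malonate is present, so CilL is inactive.
Maltulose is present, so TemR is active.
With repressor TemR bound, *nolL* is not transcribed.
→ *nolL* is OFF in B.

A only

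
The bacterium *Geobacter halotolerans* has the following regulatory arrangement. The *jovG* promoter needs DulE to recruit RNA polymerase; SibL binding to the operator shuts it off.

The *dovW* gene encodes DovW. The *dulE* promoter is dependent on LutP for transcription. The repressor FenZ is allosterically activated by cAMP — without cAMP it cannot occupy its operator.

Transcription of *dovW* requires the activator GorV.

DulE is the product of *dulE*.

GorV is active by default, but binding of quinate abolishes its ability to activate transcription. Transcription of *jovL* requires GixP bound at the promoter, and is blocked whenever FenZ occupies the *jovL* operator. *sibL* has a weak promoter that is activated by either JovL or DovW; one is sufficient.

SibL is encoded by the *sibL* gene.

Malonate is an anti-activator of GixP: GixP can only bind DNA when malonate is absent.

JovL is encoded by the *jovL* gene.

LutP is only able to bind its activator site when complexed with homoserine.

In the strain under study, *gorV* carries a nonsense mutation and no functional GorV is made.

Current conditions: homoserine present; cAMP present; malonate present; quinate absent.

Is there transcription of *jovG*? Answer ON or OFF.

Homoserine is present, so LutP is active.
No repressor is bound and LutP is active, so *dulE* is transcribed.
So DulE is produced and active.
Malonate is present, so GixP is inactive.
cAMP is present, so FenZ is active.
With repressor FenZ bound, *jovL* is not transcribed.
So JovL is not produced.
GorV is non-functional in this strain, so it has no effect.
Required activator GorV is absent, so *dovW* is not transcribed.
So DovW is not produced.
No activator is available at the *sibL* promoter, so *sibL* is not transcribed.
So SibL is not produced.
No repressor is bound and DulE is active, so *jovG* is transcribed.

ON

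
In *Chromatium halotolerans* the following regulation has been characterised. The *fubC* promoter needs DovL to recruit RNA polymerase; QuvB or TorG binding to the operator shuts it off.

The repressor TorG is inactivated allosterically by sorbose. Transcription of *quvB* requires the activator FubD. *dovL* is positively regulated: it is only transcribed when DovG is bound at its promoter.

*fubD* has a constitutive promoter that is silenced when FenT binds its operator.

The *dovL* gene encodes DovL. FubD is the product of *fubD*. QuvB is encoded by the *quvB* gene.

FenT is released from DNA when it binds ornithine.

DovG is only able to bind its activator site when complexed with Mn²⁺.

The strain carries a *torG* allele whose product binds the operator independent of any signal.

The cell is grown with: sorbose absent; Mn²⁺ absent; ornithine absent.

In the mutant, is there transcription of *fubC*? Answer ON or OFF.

Ornithine is absent, so FenT is active.
With repressor FenT bound, *fubD* is not transcribed.
So FubD is not produced.
Required activator FubD is absent, so *quvB* is not transcribed.
So QuvB is not produced.
Mn²⁺ is absent, so DovG is inactive.
Required activator DovG is absent, so *dovL* is not transcribed.
So DovL is not produced.
TorG is constitutively active in this strain.
With repressor TorG bound, *fubC* is not transcribed.

OFF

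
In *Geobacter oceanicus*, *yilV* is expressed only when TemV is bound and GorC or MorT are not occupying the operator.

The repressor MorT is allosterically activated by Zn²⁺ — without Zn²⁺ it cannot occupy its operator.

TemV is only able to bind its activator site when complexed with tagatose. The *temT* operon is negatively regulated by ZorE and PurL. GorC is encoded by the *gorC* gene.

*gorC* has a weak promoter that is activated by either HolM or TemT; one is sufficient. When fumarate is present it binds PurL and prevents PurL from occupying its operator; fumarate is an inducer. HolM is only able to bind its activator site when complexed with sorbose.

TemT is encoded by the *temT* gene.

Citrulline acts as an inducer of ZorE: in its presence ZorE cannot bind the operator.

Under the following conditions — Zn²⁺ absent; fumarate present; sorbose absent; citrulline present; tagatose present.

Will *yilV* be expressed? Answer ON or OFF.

OFF

Sorbose is absent, so HolM is inactive.
Citrulline is present, so ZorE is inactive.
Fumarate is present, so PurL is inactive.
With no repressor bound, *temT* is transcribed.
So TemT is produced and active.
Activator TemT is present, so *gorC* is transcribed.
So GorC is produced and active.
Tagatose is present, so TemV is active.
Zn²⁺ is absent, so MorT is inactive.
With repressor GorC bound, *yilV* is not transcribed.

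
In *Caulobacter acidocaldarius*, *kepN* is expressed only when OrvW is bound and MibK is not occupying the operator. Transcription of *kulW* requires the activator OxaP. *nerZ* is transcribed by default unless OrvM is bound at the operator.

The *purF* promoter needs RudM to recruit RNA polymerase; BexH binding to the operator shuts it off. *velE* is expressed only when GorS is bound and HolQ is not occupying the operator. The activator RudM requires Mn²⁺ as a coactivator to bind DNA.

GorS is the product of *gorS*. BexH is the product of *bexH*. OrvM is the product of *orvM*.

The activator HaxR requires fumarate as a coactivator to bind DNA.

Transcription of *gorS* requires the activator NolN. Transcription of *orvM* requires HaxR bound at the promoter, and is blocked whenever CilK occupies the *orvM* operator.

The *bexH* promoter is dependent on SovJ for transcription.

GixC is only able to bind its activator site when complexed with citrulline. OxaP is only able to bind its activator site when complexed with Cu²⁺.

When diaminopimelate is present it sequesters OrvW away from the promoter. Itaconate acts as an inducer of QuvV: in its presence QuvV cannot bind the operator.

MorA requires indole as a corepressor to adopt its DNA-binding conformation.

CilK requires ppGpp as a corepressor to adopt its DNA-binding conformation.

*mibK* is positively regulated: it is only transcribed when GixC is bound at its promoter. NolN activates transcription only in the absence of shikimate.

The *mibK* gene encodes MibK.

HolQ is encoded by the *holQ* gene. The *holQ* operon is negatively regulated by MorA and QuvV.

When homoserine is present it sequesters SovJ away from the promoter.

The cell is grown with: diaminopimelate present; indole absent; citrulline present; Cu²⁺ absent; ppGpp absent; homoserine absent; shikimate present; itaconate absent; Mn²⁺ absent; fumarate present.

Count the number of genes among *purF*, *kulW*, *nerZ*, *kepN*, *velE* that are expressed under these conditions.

0

Mn²⁺ is absent, so RudM is inactive.
Homoserine is absent, so SovJ is active.
No repressor is bound and SovJ is active, so *bexH* is transcribed.
So BexH is produced and active.
With repressor BexH bound, *purF* is not transcribed.
→ *purF* is OFF.
Cu²⁺ is absent, so OxaP is inactive.
Required activator OxaP is absent, so *kulW* is not transcribed.
→ *kulW* is OFF.
Fumarate is present, so HaxR is active.
ppGpp is absent, so CilK is inactive.
No repressor is bound and HaxR is active, so *orvM* is transcribed.
So OrvM is produced and active.
With repressor OrvM bound, *nerZ* is not transcribed.
→ *nerZ* is OFF.
Citrulline is present, so GixC is active.
No repressor is bound and GixC is active, so *mibK* is transcribed.
So MibK is produced and active.
Diaminopimelate is present, so OrvW is inactive.
With repressor MibK bound, *kepN* is not transcribed.
→ *kepN* is OFF.
Indole is absent, so MorA is inactive.
Itaconate is absent, so QuvV is active.
With repressor QuvV bound, *holQ* is not transcribed.
So HolQ is not produced.
Shikimate is present, so NolN is inactive.
Required activator NolN is absent, so *gorS* is not transcribed.
So GorS is not produced.
Required activator GorS is absent, so *velE* is not transcribed.
→ *velE* is OFF.
0 of the 5 genes are transcribed.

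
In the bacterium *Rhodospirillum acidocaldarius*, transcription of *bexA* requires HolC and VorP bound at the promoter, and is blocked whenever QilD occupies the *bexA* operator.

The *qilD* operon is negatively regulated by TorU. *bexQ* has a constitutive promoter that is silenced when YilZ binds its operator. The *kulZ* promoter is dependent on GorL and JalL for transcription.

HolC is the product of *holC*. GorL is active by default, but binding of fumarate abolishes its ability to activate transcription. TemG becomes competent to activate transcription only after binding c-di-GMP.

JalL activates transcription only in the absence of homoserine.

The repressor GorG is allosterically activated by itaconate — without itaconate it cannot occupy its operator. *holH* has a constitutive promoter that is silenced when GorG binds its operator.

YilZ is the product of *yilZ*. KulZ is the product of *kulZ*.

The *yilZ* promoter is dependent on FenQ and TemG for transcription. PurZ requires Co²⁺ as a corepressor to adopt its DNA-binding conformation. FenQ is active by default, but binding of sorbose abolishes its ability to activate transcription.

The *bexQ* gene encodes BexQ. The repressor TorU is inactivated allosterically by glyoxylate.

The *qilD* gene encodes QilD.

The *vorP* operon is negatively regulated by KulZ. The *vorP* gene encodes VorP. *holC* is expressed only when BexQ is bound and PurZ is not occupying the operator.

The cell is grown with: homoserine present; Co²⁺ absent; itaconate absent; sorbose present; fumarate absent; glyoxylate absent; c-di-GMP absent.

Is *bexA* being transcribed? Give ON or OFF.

ON

Sorbose is present, so FenQ is inactive.
c-di-GMP is absent, so TemG is inactive.
Required activator FenQ is absent, so *yilZ* is not transcribed.
So YilZ is not produced.
With no repressor bound, *bexQ* is transcribed.
So BexQ is produced and active.
Co²⁺ is absent, so PurZ is inactive.
No repressor is bound and BexQ is active, so *holC* is transcribed.
So HolC is produced and active.
Fumarate is absent, so GorL is active.
Homoserine is present, so JalL is inactive.
Required activator JalL is absent, so *kulZ* is not transcribed.
So KulZ is not produced.
With no repressor bound, *vorP* is transcribed.
So VorP is produced and active.
Glyoxylate is absent, so TorU is active.
With repressor TorU bound, *qilD* is not transcribed.
So QilD is not produced.
No repressor is bound and HolC and VorP are active, so *bexA* is transcribed.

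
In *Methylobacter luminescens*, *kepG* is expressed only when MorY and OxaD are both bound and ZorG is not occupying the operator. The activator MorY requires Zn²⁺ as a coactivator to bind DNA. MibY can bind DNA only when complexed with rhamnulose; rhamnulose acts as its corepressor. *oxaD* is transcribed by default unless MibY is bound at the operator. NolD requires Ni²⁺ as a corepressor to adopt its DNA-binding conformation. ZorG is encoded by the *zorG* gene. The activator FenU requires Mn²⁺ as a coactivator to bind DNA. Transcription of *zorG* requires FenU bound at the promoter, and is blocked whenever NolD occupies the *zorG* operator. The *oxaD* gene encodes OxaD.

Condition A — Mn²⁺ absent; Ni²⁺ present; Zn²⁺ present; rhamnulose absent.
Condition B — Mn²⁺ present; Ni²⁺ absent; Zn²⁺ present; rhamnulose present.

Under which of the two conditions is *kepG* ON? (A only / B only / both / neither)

Condition A:
Mn²⁺ is absent, so FenU is inactive.
Ni²⁺ is present, so NolD is active.
With repressor NolD bound, *zorG* is not transcribed.
So ZorG is not produced.
Zn²⁺ is present, so MorY is active.
Rhamnulose is absent, so MibY is inactive.
With no repressor bound, *oxaD* is transcribed.
So OxaD is produced and active.
No repressor is bound and MorY and OxaD are active, so *kepG* is transcribed.
→ *kepG* is ON in A.
Condition B:
Mn²⁺ is present, so FenU is active.
Ni²⁺ is absent, so NolD is inactive.
No repressor is bound and FenU is active, so *zorG* is transcribed.
So ZorG is produced and active.
Zn²⁺ is present, so MorY is active.
Rhamnulose is present, so MibY is active.
With repressor MibY bound, *oxaD* is not transcribed.
So OxaD is not produced.
With repressor ZorG bound, *kepG* is not transcribed.
→ *kepG* is OFF in B.

A only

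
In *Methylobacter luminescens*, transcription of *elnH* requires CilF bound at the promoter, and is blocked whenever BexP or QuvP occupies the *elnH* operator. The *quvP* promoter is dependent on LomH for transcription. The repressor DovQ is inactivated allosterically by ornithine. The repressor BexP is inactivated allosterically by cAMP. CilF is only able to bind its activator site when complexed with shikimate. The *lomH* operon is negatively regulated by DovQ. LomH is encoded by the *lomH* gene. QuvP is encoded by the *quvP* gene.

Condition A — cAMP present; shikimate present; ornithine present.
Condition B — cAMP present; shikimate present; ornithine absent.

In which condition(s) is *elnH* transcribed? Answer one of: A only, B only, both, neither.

Condition A:
cAMP is present, so BexP is inactive.
Shikimate is present, so CilF is active.
Ornithine is present, so DovQ is inactive.
With no repressor bound, *lomH* is transcribed.
So LomH is produced and active.
No repressor is bound and LomH is active, so *quvP* is transcribed.
So QuvP is produced and active.
With repressor QuvP bound, *elnH* is not transcribed.
→ *elnH* is OFF in A.
Condition B:
cAMP is present, so BexP is inactive.
Shikimate is present, so CilF is active.
Ornithine is absent, so DovQ is active.
With repressor DovQ bound, *lomH* is not transcribed.
So LomH is not produced.
Required activator LomH is absent, so *quvP* is not transcribed.
So QuvP is not produced.
No repressor is bound and CilF is active, so *elnH* is transcribed.
→ *elnH* is ON in B.

B only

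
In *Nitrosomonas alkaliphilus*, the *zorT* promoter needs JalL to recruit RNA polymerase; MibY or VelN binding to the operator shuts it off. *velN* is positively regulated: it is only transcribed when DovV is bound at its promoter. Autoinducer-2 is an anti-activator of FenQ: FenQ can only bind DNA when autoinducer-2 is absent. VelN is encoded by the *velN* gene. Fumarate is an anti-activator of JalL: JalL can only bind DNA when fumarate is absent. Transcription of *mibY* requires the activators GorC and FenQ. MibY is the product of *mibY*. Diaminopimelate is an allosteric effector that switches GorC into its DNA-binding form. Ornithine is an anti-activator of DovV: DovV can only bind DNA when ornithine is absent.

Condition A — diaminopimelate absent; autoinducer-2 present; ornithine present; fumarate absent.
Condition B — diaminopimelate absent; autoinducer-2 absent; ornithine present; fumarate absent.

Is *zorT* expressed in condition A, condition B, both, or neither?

Condition A:
Diaminopimelate is absent, so GorC is inactive.
Autoinducer-2 is present, so FenQ is inactive.
Required activator GorC is absent, so *mibY* is not transcribed.
So MibY is not produced.
Ornithine is present, so DovV is inactive.
Required activator DovV is absent, so *velN* is not transcribed.
So VelN is not produced.
Fumarate is absent, so JalL is active.
No repressor is bound and JalL is active, so *zorT* is transcribed.
→ *zorT* is ON in A.
Condition B:
Diaminopimelate is absent, so GorC is inactive.
Autoinducer-2 is absent, so FenQ is active.
Required activator GorC is absent, so *mibY* is not transcribed.
So MibY is not produced.
Ornithine is present, so DovV is inactive.
Required activator DovV is absent, so *velN* is not transcribed.
So VelN is not produced.
Fumarate is absent, so JalL is active.
No repressor is bound and JalL is active, so *zorT* is transcribed.
→ *zorT* is ON in B.

both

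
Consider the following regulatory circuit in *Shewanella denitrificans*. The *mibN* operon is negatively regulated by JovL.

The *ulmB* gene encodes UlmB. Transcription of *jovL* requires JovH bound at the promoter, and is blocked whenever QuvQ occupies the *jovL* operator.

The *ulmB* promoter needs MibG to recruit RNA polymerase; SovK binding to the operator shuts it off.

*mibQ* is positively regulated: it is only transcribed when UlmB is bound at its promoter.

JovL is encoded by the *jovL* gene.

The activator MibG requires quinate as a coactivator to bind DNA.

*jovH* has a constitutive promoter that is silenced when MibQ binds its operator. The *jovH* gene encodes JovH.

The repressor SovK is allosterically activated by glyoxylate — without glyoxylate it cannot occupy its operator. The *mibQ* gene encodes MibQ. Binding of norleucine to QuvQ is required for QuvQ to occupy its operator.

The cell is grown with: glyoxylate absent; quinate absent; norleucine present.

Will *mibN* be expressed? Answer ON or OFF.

Glyoxylate is absent, so SovK is inactive.
Quinate is absent, so MibG is inactive.
Required activator MibG is absent, so *ulmB* is not transcribed.
So UlmB is not produced.
Required activator UlmB is absent, so *mibQ* is not transcribed.
So MibQ is not produced.
With no repressor bound, *jovH* is transcribed.
So JovH is produced and active.
Norleucine is present, so QuvQ is active.
With repressor QuvQ bound, *jovL* is not transcribed.
So JovL is not produced.
With no repressor bound, *mibN* is transcribed.

ON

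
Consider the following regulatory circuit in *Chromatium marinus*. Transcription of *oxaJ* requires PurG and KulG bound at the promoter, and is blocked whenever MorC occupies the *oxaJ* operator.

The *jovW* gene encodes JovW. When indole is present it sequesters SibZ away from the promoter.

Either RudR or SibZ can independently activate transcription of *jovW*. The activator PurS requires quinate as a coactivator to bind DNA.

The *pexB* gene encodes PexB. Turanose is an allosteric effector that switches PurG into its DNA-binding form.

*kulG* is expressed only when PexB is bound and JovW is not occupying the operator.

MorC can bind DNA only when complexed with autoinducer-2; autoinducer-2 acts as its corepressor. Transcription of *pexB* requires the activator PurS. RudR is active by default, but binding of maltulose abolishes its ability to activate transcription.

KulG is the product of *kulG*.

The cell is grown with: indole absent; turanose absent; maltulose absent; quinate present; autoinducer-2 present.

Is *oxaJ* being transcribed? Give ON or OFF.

OFF

Autoinducer-2 is present, so MorC is active.
Turanose is absent, so PurG is inactive.
Maltulose is absent, so RudR is active.
Indole is absent, so SibZ is active.
Activator RudR is present, so *jovW* is transcribed.
So JovW is produced and active.
Quinate is present, so PurS is active.
No repressor is bound and PurS is active, so *pexB* is transcribed.
So PexB is produced and active.
With repressor JovW bound, *kulG* is not transcribed.
So KulG is not produced.
With repressor MorC bound, *oxaJ* is not transcribed.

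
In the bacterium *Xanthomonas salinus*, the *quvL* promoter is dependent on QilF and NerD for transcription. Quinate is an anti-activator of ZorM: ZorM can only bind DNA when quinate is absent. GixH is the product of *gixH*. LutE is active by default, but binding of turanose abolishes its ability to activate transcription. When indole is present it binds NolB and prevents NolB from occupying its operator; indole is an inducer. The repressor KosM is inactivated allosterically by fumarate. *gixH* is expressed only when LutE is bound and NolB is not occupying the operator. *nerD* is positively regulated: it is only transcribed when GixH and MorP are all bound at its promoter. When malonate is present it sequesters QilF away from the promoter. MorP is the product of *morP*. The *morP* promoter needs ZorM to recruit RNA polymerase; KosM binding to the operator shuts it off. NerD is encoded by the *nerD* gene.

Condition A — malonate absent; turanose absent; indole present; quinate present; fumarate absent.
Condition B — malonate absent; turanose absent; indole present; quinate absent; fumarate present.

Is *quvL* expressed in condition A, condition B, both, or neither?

B only

Condition A:
Malonate is absent, so QilF is active.
Turanose is absent, so LutE is active.
Indole is present, so NolB is inactive.
No repressor is bound and LutE is active, so *gixH* is transcribed.
So GixH is produced and active.
Quinate is present, so ZorM is inactive.
Fumarate is absent, so KosM is active.
With repressor KosM bound, *morP* is not transcribed.
So MorP is not produced.
Required activator MorP is absent, so *nerD* is not transcribed.
So NerD is not produced.
Required activator NerD is absent, so *quvL* is not transcribed.
→ *quvL* is OFF in A.
Condition B:
Malonate is absent, so QilF is active.
Turanose is absent, so LutE is active.
Indole is present, so NolB is inactive.
No repressor is bound and LutE is active, so *gixH* is transcribed.
So GixH is produced and active.
Quinate is absent, so ZorM is active.
Fumarate is present, so KosM is inactive.
No repressor is bound and ZorM is active, so *morP* is transcribed.
So MorP is produced and active.
No repressor is bound and GixH and MorP are active, so *nerD* is transcribed.
So NerD is produced and active.
No repressor is bound and QilF and NerD are active, so *quvL* is transcribed.
→ *quvL* is ON in B.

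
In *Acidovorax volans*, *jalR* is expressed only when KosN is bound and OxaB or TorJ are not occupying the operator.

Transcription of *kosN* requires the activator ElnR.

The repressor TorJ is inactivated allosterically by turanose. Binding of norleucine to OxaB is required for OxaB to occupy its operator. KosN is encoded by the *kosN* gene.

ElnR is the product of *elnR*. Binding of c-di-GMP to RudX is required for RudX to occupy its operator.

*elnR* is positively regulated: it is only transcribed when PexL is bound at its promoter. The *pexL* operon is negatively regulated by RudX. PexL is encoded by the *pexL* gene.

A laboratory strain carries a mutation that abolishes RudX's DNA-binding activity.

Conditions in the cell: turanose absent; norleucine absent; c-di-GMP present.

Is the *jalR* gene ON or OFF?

Norleucine is absent, so OxaB is inactive.
Turanose is absent, so TorJ is active.
RudX is non-functional in this strain, so it has no effect.
With no repressor bound, *pexL* is transcribed.
So PexL is produced and active.
No repressor is bound and PexL is active, so *elnR* is transcribed.
So ElnR is produced and active.
No repressor is bound and ElnR is active, so *kosN* is transcribed.
So KosN is produced and active.
With repressor TorJ bound, *jalR* is not transcribed.

OFF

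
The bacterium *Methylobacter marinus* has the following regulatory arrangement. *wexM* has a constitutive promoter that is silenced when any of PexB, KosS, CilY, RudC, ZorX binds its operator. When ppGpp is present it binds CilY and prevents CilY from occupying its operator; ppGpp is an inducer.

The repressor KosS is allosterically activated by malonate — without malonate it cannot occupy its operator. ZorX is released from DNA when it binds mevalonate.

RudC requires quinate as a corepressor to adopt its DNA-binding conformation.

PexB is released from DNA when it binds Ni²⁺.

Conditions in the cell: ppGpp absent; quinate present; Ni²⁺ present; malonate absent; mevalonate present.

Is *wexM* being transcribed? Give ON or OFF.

OFF

Ni²⁺ is present, so PexB is inactive.
Malonate is absent, so KosS is inactive.
ppGpp is absent, so CilY is active.
Quinate is present, so RudC is active.
Mevalonate is present, so ZorX is inactive.
With repressor CilY bound, *wexM* is not transcribed.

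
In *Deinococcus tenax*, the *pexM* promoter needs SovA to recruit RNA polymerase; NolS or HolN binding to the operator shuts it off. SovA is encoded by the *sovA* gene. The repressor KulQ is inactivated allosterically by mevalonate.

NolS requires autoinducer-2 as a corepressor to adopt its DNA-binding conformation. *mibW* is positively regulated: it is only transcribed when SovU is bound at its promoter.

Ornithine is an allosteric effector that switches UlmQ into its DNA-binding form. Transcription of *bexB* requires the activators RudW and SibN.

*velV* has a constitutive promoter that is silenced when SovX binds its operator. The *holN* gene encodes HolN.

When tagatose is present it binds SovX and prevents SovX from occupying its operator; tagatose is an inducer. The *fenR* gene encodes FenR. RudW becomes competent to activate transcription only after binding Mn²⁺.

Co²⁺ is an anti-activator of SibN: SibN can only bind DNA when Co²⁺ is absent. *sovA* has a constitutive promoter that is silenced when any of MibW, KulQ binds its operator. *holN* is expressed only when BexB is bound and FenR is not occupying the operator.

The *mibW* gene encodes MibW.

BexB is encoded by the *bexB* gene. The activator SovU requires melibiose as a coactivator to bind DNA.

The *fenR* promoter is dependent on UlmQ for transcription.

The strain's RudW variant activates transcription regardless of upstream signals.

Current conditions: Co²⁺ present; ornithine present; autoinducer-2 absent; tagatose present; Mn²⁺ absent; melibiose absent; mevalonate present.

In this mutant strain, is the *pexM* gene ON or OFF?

ON

Autoinducer-2 is absent, so NolS is inactive.
Ornithine is present, so UlmQ is active.
No repressor is bound and UlmQ is active, so *fenR* is transcribed.
So FenR is produced and active.
RudW is constitutively active in this strain.
Co²⁺ is present, so SibN is inactive.
Required activator SibN is absent, so *bexB* is not transcribed.
So BexB is not produced.
With repressor FenR bound, *holN* is not transcribed.
So HolN is not produced.
Melibiose is absent, so SovU is inactive.
Required activator SovU is absent, so *mibW* is not transcribed.
So MibW is not produced.
Mevalonate is present, so KulQ is inactive.
With no repressor bound, *sovA* is transcribed.
So SovA is produced and active.
No repressor is bound and SovA is active, so *pexM* is transcribed.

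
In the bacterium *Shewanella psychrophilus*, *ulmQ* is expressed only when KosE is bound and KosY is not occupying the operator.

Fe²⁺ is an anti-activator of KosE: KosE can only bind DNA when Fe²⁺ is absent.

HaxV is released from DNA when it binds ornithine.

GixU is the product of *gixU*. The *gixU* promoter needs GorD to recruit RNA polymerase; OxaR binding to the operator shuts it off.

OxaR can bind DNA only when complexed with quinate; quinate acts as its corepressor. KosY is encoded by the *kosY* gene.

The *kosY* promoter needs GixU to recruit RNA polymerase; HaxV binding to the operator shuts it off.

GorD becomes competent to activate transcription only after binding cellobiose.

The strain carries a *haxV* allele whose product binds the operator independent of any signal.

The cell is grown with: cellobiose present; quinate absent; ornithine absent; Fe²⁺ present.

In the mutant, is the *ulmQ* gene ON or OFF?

HaxV is constitutively active in this strain.
Cellobiose is present, so GorD is active.
Quinate is absent, so OxaR is inactive.
No repressor is bound and GorD is active, so *gixU* is transcribed.
So GixU is produced and active.
With repressor HaxV bound, *kosY* is not transcribed.
So KosY is not produced.
Fe²⁺ is present, so KosE is inactive.
Required activator KosE is absent, so *ulmQ* is not transcribed.

OFF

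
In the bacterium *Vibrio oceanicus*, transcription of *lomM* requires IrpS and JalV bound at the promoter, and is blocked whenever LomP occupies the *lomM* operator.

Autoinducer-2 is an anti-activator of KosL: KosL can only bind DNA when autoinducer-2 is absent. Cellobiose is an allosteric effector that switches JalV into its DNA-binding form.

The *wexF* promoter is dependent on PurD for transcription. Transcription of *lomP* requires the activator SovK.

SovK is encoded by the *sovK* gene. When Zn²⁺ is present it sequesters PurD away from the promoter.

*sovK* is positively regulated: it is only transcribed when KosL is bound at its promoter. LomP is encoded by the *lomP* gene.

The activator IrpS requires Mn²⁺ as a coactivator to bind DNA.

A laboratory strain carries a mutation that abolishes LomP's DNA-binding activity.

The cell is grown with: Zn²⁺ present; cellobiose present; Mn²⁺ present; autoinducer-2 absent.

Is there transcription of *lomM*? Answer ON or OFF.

ON

LomP is non-functional in this strain, so it has no effect.
Mn²⁺ is present, so IrpS is active.
Cellobiose is present, so JalV is active.
No repressor is bound and IrpS and JalV are active, so *lomM* is transcribed.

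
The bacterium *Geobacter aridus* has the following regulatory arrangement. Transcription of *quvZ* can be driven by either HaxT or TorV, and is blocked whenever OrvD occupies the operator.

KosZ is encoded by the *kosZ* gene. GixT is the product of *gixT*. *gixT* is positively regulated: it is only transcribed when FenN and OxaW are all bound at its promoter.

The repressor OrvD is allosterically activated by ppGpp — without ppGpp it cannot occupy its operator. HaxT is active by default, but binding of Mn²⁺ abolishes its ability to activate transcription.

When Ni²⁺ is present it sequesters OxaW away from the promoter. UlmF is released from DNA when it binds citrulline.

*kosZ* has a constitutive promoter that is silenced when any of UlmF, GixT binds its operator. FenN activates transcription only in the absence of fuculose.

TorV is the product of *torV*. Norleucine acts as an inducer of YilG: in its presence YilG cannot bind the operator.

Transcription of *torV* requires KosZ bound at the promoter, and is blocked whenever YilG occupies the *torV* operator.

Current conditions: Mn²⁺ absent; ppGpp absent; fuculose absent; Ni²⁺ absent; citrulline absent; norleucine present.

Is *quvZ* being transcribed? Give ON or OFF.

ON

Mn²⁺ is absent, so HaxT is active.
Citrulline is absent, so UlmF is active.
Fuculose is absent, so FenN is active.
Ni²⁺ is absent, so OxaW is active.
No repressor is bound and FenN and OxaW are active, so *gixT* is transcribed.
So GixT is produced and active.
With repressor UlmF bound, *kosZ* is not transcribed.
So KosZ is not produced.
Norleucine is present, so YilG is inactive.
Required activator KosZ is absent, so *torV* is not transcribed.
So TorV is not produced.
ppGpp is absent, so OrvD is inactive.
Activator HaxT is present, so *quvZ* is transcribed.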